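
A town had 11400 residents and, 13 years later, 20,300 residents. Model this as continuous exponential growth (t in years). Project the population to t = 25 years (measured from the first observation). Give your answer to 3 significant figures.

≈ 34,600 residents

r = ln(20300/11400) / 13 ≈ 0.044385 per year
P(25) = 11400 · e^(0.044385·25) = 11400 · 3.03324 ≈ 34578.88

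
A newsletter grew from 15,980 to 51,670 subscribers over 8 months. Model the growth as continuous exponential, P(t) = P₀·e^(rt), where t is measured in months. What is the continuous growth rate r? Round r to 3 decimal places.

r ≈ 0.147 per month

51670 = 15980 · e^(r·8)
e^(8r) = 51670/15980 = 3.23342
r = ln(3.23342) / 8 = 1.17354 / 8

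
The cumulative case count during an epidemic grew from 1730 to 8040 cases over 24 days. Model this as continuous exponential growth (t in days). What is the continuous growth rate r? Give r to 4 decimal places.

8040 = 1730 · e^(r·24)
e^(24r) = 8040/1730 = 4.6474
r = ln(4.6474) / 24 = 1.53631 / 24

r ≈ 0.0640 per day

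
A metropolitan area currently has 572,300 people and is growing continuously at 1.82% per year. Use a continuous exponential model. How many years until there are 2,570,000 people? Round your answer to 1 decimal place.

t ≈ 82.5 years

2570000 = 572300 · e^(0.0182·t)
t = ln(2570000/572300) / 0.0182 = ln(4.49065) / 0.0182 = 1.502 / 0.0182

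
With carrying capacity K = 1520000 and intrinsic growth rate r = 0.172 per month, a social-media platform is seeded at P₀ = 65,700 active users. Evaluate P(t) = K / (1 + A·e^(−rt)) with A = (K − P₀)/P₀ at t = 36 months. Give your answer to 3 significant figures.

A = (1520000 − 65700)/65700 = 22.13546
P(36) = 1520000 / (1 + 22.13546·e^(−0.172·36)) = 1520000 / (1 + 22.13546·0.002046)
= 1520000 / 1.04528 ≈ 1454151.36

≈ 1,450,000 active users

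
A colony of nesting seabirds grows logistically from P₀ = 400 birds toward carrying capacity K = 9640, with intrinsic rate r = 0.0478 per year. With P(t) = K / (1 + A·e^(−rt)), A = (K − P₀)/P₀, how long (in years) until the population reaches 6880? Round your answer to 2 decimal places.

A = (9640 − 400)/400 = 23.1
6880 = 9640/(1 + 23.1·e^(−0.0478t)) → 1 + 23.1·e^(−0.0478t) = 1.40116
e^(−0.0478t) = 0.017366 → t = ln(57.58261)/0.0478 = 4.05322/0.0478

t ≈ 84.80 years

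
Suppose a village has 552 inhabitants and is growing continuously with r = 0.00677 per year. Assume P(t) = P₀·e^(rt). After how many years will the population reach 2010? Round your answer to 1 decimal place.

2010 = 552 · e^(0.00677·t)
t = ln(2010/552) / 0.00677 = ln(3.6413) / 0.00677 = 1.29234 / 0.00677

t ≈ 190.9 years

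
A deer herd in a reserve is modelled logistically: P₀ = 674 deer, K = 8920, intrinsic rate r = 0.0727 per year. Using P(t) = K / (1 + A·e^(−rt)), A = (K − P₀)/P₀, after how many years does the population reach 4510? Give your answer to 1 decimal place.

t ≈ 34.8 years

A = (8920 − 674)/674 = 12.23442
4510 = 8920/(1 + 12.23442·e^(−0.0727t)) → 1 + 12.23442·e^(−0.0727t) = 1.97783
e^(−0.0727t) = 0.079924 → t = ln(12.51185)/0.0727 = 2.52668/0.0727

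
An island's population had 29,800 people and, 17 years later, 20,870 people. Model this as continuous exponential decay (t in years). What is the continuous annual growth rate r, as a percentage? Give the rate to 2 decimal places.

20870 = 29800 · e^(r·17)
e^(17r) = 20870/29800 = 0.70034
r = ln(0.70034) / 17 = -0.3562 / 17

r ≈ -2.10% per year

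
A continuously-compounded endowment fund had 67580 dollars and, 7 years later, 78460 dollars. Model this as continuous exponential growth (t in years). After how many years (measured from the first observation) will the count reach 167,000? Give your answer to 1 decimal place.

r = ln(78460/67580) / 7 ≈ 0.021325 per year
t = ln(167000/67580) / r = 0.90468 / 0.021325 ≈ 42.423

t ≈ 42.4 years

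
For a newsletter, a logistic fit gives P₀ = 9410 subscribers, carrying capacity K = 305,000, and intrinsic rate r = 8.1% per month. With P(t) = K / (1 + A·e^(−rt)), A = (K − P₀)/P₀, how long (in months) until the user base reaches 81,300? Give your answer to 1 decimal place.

A = (305000 − 9410)/9410 = 31.41233
81300 = 305000/(1 + 31.41233·e^(−0.081t)) → 1 + 31.41233·e^(−0.081t) = 3.75154
e^(−0.081t) = 0.087594 → t = ln(11.41628)/0.081 = 2.43504/0.081

t ≈ 30.1 months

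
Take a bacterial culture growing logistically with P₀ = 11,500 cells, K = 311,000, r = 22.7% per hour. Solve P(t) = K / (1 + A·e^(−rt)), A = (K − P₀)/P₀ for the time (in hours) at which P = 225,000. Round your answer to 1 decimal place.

A = (311000 − 11500)/11500 = 26.04348
225000 = 311000/(1 + 26.04348·e^(−0.227t)) → 1 + 26.04348·e^(−0.227t) = 1.38222
e^(−0.227t) = 0.014676 → t = ln(68.13701)/0.227 = 4.22152/0.227

t ≈ 18.6 hours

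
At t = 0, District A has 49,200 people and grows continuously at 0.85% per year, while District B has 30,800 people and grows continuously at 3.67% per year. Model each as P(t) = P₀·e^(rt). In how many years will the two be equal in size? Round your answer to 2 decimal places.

49200·e^(0.0085t) = 30800·e^(0.0367t)
49200/30800 = e^((0.0367 − 0.0085)t) → ln(1.5974) = 0.0282·t
t = 0.46838 / 0.0282

t ≈ 16.61 years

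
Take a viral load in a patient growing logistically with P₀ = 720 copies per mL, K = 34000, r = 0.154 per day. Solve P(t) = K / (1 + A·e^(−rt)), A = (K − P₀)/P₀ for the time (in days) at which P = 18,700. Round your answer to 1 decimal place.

t ≈ 26.2 days

A = (34000 − 720)/720 = 46.22222
18700 = 34000/(1 + 46.22222·e^(−0.154t)) → 1 + 46.22222·e^(−0.154t) = 1.81818
e^(−0.154t) = 0.017701 → t = ln(56.49383)/0.154 = 4.03413/0.154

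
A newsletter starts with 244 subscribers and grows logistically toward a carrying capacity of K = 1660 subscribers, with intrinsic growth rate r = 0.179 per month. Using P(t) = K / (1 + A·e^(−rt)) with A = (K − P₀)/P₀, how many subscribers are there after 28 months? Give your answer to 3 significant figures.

≈ 1,600 subscribers

A = (1660 − 244)/244 = 5.80328
P(28) = 1660 / (1 + 5.80328·e^(−0.179·28)) = 1660 / (1 + 5.80328·0.006658)
= 1660 / 1.03864 ≈ 1598.25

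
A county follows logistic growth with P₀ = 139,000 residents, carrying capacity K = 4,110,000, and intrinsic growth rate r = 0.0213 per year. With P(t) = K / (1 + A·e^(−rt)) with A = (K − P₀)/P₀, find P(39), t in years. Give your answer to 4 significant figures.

≈ 305,600 residents

A = (4110000 − 139000)/139000 = 28.56835
P(39) = 4110000 / (1 + 28.56835·e^(−0.0213·39)) = 4110000 / (1 + 28.56835·0.435744)
= 4110000 / 13.44849 ≈ 305610.53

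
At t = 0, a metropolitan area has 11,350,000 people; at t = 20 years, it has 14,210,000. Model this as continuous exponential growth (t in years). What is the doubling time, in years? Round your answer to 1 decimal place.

doubling time ≈ 61.7 years

r = ln(14210000/11350000) / 20 = ln(1.25198) / 20 ≈ 0.011236 per year
doubling time = ln 2 / |r| = 0.69315 / 0.011236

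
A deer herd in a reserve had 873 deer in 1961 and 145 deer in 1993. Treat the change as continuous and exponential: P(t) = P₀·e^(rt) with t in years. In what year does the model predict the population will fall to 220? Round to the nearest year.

year 1986

r = ln(145/873) / 32 = -1.7952/32 ≈ -0.0561 per year
t = ln(220/873) / r = -1.37831/-0.0561 ≈ 24.57 years after 1961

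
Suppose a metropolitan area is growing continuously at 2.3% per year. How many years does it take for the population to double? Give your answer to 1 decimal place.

doubling time = ln(2) / |r| = 0.69315 / 0.023

doubling time ≈ 30.1 years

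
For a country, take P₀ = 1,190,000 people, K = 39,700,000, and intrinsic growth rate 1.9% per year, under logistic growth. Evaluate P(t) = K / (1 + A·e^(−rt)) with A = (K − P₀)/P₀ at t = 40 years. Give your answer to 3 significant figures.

A = (39700000 − 1190000)/1190000 = 32.36134
P(40) = 39700000 / (1 + 32.36134·e^(−0.019·40)) = 39700000 / (1 + 32.36134·0.467666)
= 39700000 / 16.13431 ≈ 2460594.18

≈ 2,460,000 people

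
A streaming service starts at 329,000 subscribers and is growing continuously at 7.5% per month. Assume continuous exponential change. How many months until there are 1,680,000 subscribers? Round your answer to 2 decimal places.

t ≈ 21.74 months

1680000 = 329000 · e^(0.075·t)
t = ln(1680000/329000) / 0.075 = ln(5.10638) / 0.075 = 1.63049 / 0.075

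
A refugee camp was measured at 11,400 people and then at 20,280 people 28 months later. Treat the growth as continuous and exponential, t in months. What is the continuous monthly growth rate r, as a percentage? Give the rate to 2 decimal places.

20280 = 11400 · e^(r·28)
e^(28r) = 20280/11400 = 1.77895
r = ln(1.77895) / 28 = 0.57602 / 28

r ≈ 2.06% per month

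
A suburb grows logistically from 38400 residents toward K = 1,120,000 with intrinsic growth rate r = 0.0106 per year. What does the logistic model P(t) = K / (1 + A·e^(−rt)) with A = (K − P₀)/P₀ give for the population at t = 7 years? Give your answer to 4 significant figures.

A = (1120000 − 38400)/38400 = 28.16667
P(7) = 1120000 / (1 + 28.16667·e^(−0.0106·7)) = 1120000 / (1 + 28.16667·0.928486)
= 1120000 / 27.15236 ≈ 41248.72

≈ 41,250 residents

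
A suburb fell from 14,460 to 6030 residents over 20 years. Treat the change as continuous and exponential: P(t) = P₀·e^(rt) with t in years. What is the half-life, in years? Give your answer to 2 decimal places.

r = ln(6030/14460) / 20 = ln(0.41701) / 20 ≈ -0.043732 per year
half-life = ln 2 / |r| = 0.69315 / 0.043732

half-life ≈ 15.85 years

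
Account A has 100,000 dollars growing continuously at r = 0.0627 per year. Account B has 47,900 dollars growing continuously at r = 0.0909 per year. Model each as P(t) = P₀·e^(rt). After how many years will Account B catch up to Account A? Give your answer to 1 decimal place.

100000·e^(0.0627t) = 47900·e^(0.0909t)
100000/47900 = e^((0.0909 − 0.0627)t) → ln(2.08768) = 0.0282·t
t = 0.73605 / 0.0282

t ≈ 26.1 years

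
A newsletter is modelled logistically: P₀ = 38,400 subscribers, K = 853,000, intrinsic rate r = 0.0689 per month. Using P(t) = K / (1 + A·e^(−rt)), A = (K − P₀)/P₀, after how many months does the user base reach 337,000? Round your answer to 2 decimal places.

A = (853000 − 38400)/38400 = 21.21354
337000 = 853000/(1 + 21.21354·e^(−0.0689t)) → 1 + 21.21354·e^(−0.0689t) = 2.53116
e^(−0.0689t) = 0.072178 → t = ln(13.85458)/0.0689 = 2.62862/0.0689

t ≈ 38.15 months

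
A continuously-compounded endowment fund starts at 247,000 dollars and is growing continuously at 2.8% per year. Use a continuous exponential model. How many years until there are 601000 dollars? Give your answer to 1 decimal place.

601000 = 247000 · e^(0.028·t)
t = ln(601000/247000) / 0.028 = ln(2.4332) / 0.028 = 0.88921 / 0.028

t ≈ 31.8 years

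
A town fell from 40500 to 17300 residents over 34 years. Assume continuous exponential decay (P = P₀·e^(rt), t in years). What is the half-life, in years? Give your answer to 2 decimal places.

r = ln(17300/40500) / 34 = ln(0.42716) / 34 ≈ -0.025018 per year
half-life = ln 2 / |r| = 0.69315 / 0.025018

half-life ≈ 27.71 years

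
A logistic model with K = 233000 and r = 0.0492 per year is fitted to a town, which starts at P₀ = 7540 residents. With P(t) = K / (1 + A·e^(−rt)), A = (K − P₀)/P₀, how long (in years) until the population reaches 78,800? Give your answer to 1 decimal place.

A = (233000 − 7540)/7540 = 29.90186
78800 = 233000/(1 + 29.90186·e^(−0.0492t)) → 1 + 29.90186·e^(−0.0492t) = 2.95685
e^(−0.0492t) = 0.065443 → t = ln(15.28059)/0.0492 = 2.72658/0.0492

t ≈ 55.4 years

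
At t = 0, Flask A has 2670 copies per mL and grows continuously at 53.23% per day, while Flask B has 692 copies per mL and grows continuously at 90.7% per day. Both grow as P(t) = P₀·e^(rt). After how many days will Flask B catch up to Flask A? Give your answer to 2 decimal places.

t ≈ 3.60 days

2670·e^(0.5323t) = 692·e^(0.907t)
2670/692 = e^((0.907 − 0.5323)t) → ln(3.85838) = 0.3747·t
t = 1.35025 / 0.3747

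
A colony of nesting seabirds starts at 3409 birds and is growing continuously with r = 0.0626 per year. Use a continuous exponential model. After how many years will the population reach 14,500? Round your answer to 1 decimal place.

14500 = 3409 · e^(0.0626·t)
t = ln(14500/3409) / 0.0626 = ln(4.25345) / 0.0626 = 1.44773 / 0.0626

t ≈ 23.1 years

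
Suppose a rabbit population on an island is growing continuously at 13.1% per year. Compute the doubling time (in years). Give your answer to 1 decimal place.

doubling time = ln(2) / |r| = 0.69315 / 0.131

doubling time ≈ 5.3 years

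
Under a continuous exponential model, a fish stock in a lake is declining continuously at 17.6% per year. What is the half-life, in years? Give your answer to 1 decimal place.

half-life = ln(2) / |r| = 0.69315 / 0.176

half-life ≈ 3.9 years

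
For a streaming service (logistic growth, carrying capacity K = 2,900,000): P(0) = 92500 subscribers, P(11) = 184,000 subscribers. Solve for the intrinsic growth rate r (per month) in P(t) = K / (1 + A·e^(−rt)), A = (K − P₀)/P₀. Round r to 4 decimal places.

r ≈ 0.0655 per month

A = (2900000 − 92500)/92500 = 30.35135
184000 = 2900000/(1 + 30.35135·e^(−r·11)) → e^(−11r) = (15.76087 − 1)/30.35135 = 0.486333
r = −ln(0.486333)/11 = 0.72086/11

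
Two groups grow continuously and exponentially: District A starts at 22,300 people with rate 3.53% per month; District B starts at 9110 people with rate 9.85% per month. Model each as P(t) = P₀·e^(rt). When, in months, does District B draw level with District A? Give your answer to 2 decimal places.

22300·e^(0.0353t) = 9110·e^(0.0985t)
22300/9110 = e^((0.0985 − 0.0353)t) → ln(2.44786) = 0.0632·t
t = 0.89521 / 0.0632

t ≈ 14.16 months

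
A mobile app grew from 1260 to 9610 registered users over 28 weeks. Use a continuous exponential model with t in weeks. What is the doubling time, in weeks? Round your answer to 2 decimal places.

r = ln(9610/1260) / 28 = ln(7.62698) / 28 ≈ 0.07256 per week
doubling time = ln 2 / |r| = 0.69315 / 0.07256

doubling time ≈ 9.55 weeks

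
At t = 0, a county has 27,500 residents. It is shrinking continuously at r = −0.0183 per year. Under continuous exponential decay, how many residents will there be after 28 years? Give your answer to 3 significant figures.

P(28) = 27500 · e^(-0.0183·28) = 27500 · e^(-0.5124)
= 27500 · 0.59906 ≈ 16474.04

≈ 16,500 residents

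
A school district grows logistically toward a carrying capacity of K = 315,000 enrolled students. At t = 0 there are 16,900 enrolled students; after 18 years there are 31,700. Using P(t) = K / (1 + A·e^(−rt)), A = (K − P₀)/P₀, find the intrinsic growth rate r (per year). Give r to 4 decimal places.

A = (315000 − 16900)/16900 = 17.63905
31700 = 315000/(1 + 17.63905·e^(−r·18)) → e^(−18r) = (9.93691 − 1)/17.63905 = 0.506655
r = −ln(0.506655)/18 = 0.67993/18

r ≈ 0.0378 per year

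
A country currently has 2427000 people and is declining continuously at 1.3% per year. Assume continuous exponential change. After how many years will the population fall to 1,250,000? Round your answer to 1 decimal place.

t ≈ 51.0 years

1250000 = 2427000 · e^(-0.013·t)
t = ln(1250000/2427000) / -0.013 = ln(0.51504) / -0.013 = -0.66351 / -0.013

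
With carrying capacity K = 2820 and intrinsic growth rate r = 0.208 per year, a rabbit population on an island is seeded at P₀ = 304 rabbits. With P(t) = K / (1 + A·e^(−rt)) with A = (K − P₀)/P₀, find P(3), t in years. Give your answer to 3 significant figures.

A = (2820 − 304)/304 = 8.27632
P(3) = 2820 / (1 + 8.27632·e^(−0.208·3)) = 2820 / (1 + 8.27632·0.535797)
= 2820 / 5.43442 ≈ 518.91

≈ 519 rabbits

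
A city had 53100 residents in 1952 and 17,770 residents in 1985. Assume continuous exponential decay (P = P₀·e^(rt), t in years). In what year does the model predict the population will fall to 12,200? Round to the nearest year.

r = ln(17770/53100) / 33 = -1.09467/33 ≈ -0.033172 per year
t = ln(12200/53100) / r = -1.47074/-0.033172 ≈ 44.34 years after 1952

year 1996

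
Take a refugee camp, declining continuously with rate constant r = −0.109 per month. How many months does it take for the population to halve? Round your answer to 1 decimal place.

half-life = ln(2) / |r| = 0.69315 / 0.109

half-life ≈ 6.4 months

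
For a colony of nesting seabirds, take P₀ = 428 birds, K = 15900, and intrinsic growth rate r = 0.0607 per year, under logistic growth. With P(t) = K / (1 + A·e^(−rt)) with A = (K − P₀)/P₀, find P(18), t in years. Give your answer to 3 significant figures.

≈ 1,210 birds

A = (15900 − 428)/428 = 36.14953
P(18) = 15900 / (1 + 36.14953·e^(−0.0607·18)) = 15900 / (1 + 36.14953·0.335343)
= 15900 / 13.12251 ≈ 1211.66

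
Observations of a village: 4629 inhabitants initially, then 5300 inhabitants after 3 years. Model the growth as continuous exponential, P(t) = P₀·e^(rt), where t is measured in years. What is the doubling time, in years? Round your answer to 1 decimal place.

r = ln(5300/4629) / 3 = ln(1.14496) / 3 ≈ 0.045122 per year
doubling time = ln 2 / |r| = 0.69315 / 0.045122

doubling time ≈ 15.4 years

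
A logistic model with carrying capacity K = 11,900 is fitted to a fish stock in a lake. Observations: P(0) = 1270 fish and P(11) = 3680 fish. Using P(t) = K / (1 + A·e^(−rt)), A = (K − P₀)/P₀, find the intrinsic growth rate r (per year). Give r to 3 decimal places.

A = (11900 − 1270)/1270 = 8.37008
3680 = 11900/(1 + 8.37008·e^(−r·11)) → e^(−11r) = (3.2337 − 1)/8.37008 = 0.266867
r = −ln(0.266867)/11 = 1.32101/11

r ≈ 0.120 per year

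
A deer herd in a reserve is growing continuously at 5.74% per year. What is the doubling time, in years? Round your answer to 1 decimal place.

doubling time = ln(2) / |r| = 0.69315 / 0.0574

doubling time ≈ 12.1 years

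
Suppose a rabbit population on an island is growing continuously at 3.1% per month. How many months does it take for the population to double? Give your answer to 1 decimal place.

doubling time ≈ 22.4 months

doubling time = ln(2) / |r| = 0.69315 / 0.031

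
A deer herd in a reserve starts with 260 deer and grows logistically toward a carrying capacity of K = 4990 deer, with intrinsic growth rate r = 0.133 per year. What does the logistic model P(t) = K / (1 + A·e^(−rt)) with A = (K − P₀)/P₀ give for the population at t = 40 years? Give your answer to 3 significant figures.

A = (4990 − 260)/260 = 18.19231
P(40) = 4990 / (1 + 18.19231·e^(−0.133·40)) = 4990 / (1 + 18.19231·0.004893)
= 4990 / 1.08901 ≈ 4582.14

≈ 4,580 deer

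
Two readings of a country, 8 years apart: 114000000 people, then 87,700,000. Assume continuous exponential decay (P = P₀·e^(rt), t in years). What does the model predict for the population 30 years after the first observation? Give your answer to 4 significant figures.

r = ln(87700000/114000000) / 8 ≈ -0.032785 per year
P(30) = 114000000 · e^(-0.032785·30) = 114000000 · 0.37399 ≈ 42634397.89

≈ 42,630,000 people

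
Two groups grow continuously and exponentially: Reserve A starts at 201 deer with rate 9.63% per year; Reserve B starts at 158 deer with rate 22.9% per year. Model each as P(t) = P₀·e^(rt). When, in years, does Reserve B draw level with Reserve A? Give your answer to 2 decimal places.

t ≈ 1.81 years

201·e^(0.0963t) = 158·e^(0.229t)
201/158 = e^((0.229 − 0.0963)t) → ln(1.27215) = 0.1327·t
t = 0.24071 / 0.1327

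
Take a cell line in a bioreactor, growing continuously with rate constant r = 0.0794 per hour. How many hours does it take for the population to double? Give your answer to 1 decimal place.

doubling time ≈ 8.7 hours

doubling time = ln(2) / |r| = 0.69315 / 0.0794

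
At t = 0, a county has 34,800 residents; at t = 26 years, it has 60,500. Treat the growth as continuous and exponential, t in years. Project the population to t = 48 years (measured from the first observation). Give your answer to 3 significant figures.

≈ 96,600 residents

r = ln(60500/34800) / 26 ≈ 0.02127 per year
P(48) = 34800 · e^(0.02127·48) = 34800 · 2.77589 ≈ 96600.94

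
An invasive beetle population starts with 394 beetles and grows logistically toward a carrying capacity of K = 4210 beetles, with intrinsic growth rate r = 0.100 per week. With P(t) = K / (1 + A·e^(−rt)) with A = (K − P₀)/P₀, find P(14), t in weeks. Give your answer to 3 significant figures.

A = (4210 − 394)/394 = 9.68528
P(14) = 4210 / (1 + 9.68528·e^(−0.1·14)) = 4210 / (1 + 9.68528·0.246597)
= 4210 / 3.38836 ≈ 1242.49

≈ 1,240 beetles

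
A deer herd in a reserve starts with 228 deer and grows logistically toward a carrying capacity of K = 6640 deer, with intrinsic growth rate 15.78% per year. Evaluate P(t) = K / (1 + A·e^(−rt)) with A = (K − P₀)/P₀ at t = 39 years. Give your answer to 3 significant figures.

A = (6640 − 228)/228 = 28.12281
P(39) = 6640 / (1 + 28.12281·e^(−0.1578·39)) = 6640 / (1 + 28.12281·0.002125)
= 6640 / 1.05975 ≈ 6265.64

≈ 6,270 deer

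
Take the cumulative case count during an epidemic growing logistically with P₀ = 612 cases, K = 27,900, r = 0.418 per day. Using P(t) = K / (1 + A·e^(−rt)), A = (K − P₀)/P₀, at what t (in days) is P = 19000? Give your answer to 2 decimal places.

t ≈ 10.90 days

A = (27900 − 612)/612 = 44.58824
19000 = 27900/(1 + 44.58824·e^(−0.418t)) → 1 + 44.58824·e^(−0.418t) = 1.46842
e^(−0.418t) = 0.010505 → t = ln(95.18837)/0.418 = 4.55586/0.418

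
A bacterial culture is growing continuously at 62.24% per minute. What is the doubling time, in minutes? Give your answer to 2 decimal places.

doubling time = ln(2) / |r| = 0.69315 / 0.6224

doubling time ≈ 1.11 minutes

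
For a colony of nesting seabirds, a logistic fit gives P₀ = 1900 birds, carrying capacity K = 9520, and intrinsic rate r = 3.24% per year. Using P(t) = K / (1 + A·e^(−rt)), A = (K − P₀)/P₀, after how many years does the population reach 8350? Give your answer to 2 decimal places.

A = (9520 − 1900)/1900 = 4.01053
8350 = 9520/(1 + 4.01053·e^(−0.0324t)) → 1 + 4.01053·e^(−0.0324t) = 1.14012
e^(−0.0324t) = 0.034938 → t = ln(28.62213)/0.0324 = 3.35418/0.0324

t ≈ 103.52 years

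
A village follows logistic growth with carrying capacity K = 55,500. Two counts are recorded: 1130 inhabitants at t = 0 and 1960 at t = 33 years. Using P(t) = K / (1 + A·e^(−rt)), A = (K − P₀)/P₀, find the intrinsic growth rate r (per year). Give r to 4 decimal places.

A = (55500 − 1130)/1130 = 48.11504
1960 = 55500/(1 + 48.11504·e^(−r·33)) → e^(−33r) = (28.31633 − 1)/48.11504 = 0.567729
r = −ln(0.567729)/33 = 0.56611/33

r ≈ 0.0172 per year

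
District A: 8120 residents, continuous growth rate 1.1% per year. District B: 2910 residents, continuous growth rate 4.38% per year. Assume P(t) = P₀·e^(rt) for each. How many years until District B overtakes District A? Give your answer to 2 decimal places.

t ≈ 31.29 years

8120·e^(0.011t) = 2910·e^(0.0438t)
8120/2910 = e^((0.0438 − 0.011)t) → ln(2.79038) = 0.0328·t
t = 1.02618 / 0.0328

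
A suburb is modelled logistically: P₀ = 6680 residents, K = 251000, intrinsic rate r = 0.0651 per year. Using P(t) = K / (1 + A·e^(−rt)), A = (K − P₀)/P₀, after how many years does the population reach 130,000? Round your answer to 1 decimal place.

A = (251000 − 6680)/6680 = 36.57485
130000 = 251000/(1 + 36.57485·e^(−0.0651t)) → 1 + 36.57485·e^(−0.0651t) = 1.93077
e^(−0.0651t) = 0.025448 → t = ln(39.29529)/0.0651 = 3.6711/0.0651

t ≈ 56.4 years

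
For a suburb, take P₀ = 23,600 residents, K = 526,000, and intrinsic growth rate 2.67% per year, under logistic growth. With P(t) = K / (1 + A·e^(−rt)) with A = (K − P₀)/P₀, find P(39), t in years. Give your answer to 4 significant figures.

≈ 61,780 residents

A = (526000 − 23600)/23600 = 21.28814
P(39) = 526000 / (1 + 21.28814·e^(−0.0267·39)) = 526000 / (1 + 21.28814·0.352995)
= 526000 / 8.51462 ≈ 61776.13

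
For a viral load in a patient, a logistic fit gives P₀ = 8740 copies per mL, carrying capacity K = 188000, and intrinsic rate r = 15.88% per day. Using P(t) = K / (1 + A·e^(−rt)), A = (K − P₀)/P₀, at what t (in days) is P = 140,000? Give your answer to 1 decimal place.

A = (188000 − 8740)/8740 = 20.5103
140000 = 188000/(1 + 20.5103·e^(−0.1588t)) → 1 + 20.5103·e^(−0.1588t) = 1.34286
e^(−0.1588t) = 0.016716 → t = ln(59.8217)/0.1588 = 4.09137/0.1588

t ≈ 25.8 days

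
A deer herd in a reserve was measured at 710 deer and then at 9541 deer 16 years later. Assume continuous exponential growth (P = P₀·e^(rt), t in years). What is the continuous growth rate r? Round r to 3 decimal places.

9541 = 710 · e^(r·16)
e^(16r) = 9541/710 = 13.43803
r = ln(13.43803) / 16 = 2.59809 / 16

r ≈ 0.162 per year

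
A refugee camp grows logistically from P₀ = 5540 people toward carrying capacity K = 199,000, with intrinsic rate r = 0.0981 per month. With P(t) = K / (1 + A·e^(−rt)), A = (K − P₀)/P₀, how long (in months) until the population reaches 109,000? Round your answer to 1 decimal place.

t ≈ 38.2 months

A = (199000 − 5540)/5540 = 34.92058
109000 = 199000/(1 + 34.92058·e^(−0.0981t)) → 1 + 34.92058·e^(−0.0981t) = 1.82569
e^(−0.0981t) = 0.023645 → t = ln(42.2927)/0.0981 = 3.74461/0.0981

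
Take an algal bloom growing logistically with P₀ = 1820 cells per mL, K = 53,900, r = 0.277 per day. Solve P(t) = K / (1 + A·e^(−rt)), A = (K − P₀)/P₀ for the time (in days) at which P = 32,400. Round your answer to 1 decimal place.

t ≈ 13.6 days

A = (53900 − 1820)/1820 = 28.61538
32400 = 53900/(1 + 28.61538·e^(−0.277t)) → 1 + 28.61538·e^(−0.277t) = 1.66358
e^(−0.277t) = 0.02319 → t = ln(43.12272)/0.277 = 3.76405/0.277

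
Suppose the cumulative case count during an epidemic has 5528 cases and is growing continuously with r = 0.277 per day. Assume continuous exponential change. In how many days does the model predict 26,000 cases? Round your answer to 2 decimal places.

26000 = 5528 · e^(0.277·t)
t = ln(26000/5528) / 0.277 = ln(4.70333) / 0.277 = 1.54827 / 0.277

t ≈ 5.59 days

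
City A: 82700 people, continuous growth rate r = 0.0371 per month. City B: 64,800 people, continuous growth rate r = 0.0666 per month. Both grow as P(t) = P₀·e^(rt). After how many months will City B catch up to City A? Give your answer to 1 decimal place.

t ≈ 8.3 months

82700·e^(0.0371t) = 64800·e^(0.0666t)
82700/64800 = e^((0.0666 − 0.0371)t) → ln(1.27623) = 0.0295·t
t = 0.24391 / 0.0295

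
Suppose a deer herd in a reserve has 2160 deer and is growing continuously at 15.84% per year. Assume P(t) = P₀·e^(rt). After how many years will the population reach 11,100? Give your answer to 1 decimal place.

t ≈ 10.3 years

11100 = 2160 · e^(0.1584·t)
t = ln(11100/2160) / 0.1584 = ln(5.13889) / 0.1584 = 1.63684 / 0.1584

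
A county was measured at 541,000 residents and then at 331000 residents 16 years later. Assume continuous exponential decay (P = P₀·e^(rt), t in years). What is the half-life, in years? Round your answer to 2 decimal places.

half-life ≈ 22.57 years

r = ln(331000/541000) / 16 = ln(0.61183) / 16 ≈ -0.030706 per year
half-life = ln 2 / |r| = 0.69315 / 0.030706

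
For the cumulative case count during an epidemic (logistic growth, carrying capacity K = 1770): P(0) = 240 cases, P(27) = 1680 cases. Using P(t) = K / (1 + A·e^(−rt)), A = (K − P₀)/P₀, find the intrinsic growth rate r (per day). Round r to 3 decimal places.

A = (1770 − 240)/240 = 6.375
1680 = 1770/(1 + 6.375·e^(−r·27)) → e^(−27r) = (1.05357 − 1)/6.375 = 0.008403
r = −ln(0.008403)/27 = 4.77912/27

r ≈ 0.177 per day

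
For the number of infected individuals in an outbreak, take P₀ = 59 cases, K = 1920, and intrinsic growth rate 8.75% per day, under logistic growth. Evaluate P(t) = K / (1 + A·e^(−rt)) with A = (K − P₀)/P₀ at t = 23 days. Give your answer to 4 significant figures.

≈ 368.1 cases

A = (1920 − 59)/59 = 31.54237
P(23) = 1920 / (1 + 31.54237·e^(−0.0875·23)) = 1920 / (1 + 31.54237·0.133654)
= 1920 / 5.21577 ≈ 368.11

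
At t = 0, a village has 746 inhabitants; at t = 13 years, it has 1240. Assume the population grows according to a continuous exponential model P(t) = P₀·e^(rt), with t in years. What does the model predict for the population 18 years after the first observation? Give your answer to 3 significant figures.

r = ln(1240/746) / 13 ≈ 0.039088 per year
P(18) = 746 · e^(0.039088·18) = 746 · 2.02097 ≈ 1507.65

≈ 1,510 inhabitants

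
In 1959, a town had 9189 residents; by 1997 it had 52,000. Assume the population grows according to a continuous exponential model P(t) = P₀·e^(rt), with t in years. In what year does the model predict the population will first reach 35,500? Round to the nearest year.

r = ln(52000/9189) / 38 = 1.73324/38 ≈ 0.045611 per year
t = ln(35500/9189) / r = 1.35153/0.045611 ≈ 29.63 years after 1959

year 1989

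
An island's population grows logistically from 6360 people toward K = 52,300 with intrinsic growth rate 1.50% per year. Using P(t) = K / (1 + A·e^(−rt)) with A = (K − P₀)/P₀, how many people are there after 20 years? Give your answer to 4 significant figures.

≈ 8,235 people

A = (52300 − 6360)/6360 = 7.22327
P(20) = 52300 / (1 + 7.22327·e^(−0.015·20)) = 52300 / (1 + 7.22327·0.740818)
= 52300 / 6.35113 ≈ 8234.75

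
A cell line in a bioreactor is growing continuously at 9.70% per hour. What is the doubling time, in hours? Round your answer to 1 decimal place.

doubling time ≈ 7.1 hours

doubling time = ln(2) / |r| = 0.69315 / 0.097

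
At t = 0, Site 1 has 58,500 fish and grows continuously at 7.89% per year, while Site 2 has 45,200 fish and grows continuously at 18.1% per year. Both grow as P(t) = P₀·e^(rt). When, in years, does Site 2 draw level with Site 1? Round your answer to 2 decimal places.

58500·e^(0.0789t) = 45200·e^(0.181t)
58500/45200 = e^((0.181 − 0.0789)t) → ln(1.29425) = 0.1021·t
t = 0.25793 / 0.1021

t ≈ 2.53 years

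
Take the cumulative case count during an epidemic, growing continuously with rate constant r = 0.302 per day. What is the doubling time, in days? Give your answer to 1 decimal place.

doubling time ≈ 2.3 days

doubling time = ln(2) / |r| = 0.69315 / 0.302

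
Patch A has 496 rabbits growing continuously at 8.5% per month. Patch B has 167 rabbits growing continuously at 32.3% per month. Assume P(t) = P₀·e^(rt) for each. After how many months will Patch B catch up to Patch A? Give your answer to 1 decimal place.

496·e^(0.085t) = 167·e^(0.323t)
496/167 = e^((0.323 − 0.085)t) → ln(2.97006) = 0.238·t
t = 1.08858 / 0.238

t ≈ 4.6 months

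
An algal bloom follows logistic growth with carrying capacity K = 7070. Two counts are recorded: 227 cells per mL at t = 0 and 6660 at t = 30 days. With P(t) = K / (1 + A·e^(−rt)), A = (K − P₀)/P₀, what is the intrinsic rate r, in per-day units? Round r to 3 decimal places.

A = (7070 − 227)/227 = 30.14537
6660 = 7070/(1 + 30.14537·e^(−r·30)) → e^(−30r) = (1.06156 − 1)/30.14537 = 0.002042
r = −ln(0.002042)/30 = 6.19375/30

r ≈ 0.206 per day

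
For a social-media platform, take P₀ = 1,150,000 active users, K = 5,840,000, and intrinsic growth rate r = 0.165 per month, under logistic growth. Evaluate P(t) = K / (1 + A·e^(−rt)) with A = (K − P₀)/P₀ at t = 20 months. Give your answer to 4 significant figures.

A = (5840000 − 1150000)/1150000 = 4.07826
P(20) = 5840000 / (1 + 4.07826·e^(−0.165·20)) = 5840000 / (1 + 4.07826·0.036883)
= 5840000 / 1.15042 ≈ 5076410.5

≈ 5,076,000 active users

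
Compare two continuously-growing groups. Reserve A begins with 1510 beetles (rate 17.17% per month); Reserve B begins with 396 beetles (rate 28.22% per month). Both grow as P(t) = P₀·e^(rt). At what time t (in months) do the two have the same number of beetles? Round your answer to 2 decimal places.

t ≈ 12.11 months

1510·e^(0.1717t) = 396·e^(0.2822t)
1510/396 = e^((0.2822 − 0.1717)t) → ln(3.81313) = 0.1105·t
t = 1.33845 / 0.1105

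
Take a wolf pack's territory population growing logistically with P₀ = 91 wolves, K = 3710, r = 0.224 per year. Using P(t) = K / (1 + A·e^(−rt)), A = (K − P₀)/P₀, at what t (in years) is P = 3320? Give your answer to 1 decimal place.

t ≈ 26.0 years

A = (3710 − 91)/91 = 39.76923
3320 = 3710/(1 + 39.76923·e^(−0.224t)) → 1 + 39.76923·e^(−0.224t) = 1.11747
e^(−0.224t) = 0.002954 → t = ln(338.54832)/0.224 = 5.82467/0.224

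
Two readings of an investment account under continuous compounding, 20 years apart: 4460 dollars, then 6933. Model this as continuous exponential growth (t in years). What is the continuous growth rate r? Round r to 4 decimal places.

r ≈ 0.0221 per year

6933 = 4460 · e^(r·20)
e^(20r) = 6933/4460 = 1.55448
r = ln(1.55448) / 20 = 0.44114 / 20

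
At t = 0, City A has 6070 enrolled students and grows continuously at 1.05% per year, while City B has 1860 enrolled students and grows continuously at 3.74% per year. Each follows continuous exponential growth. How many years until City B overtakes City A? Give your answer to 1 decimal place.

t ≈ 44.0 years

6070·e^(0.0105t) = 1860·e^(0.0374t)
6070/1860 = e^((0.0374 − 0.0105)t) → ln(3.26344) = 0.0269·t
t = 1.18278 / 0.0269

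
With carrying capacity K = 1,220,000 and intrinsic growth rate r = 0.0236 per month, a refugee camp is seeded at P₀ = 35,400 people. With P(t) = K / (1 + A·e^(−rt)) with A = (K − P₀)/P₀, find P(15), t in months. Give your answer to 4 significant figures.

A = (1220000 − 35400)/35400 = 33.46328
P(15) = 1220000 / (1 + 33.46328·e^(−0.0236·15)) = 1220000 / (1 + 33.46328·0.701875)
= 1220000 / 24.48704 ≈ 49822.28

≈ 49,820 people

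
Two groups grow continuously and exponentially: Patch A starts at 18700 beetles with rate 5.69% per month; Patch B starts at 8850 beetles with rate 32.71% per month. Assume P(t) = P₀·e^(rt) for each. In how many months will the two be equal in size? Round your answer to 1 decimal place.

t ≈ 2.8 months

18700·e^(0.0569t) = 8850·e^(0.3271t)
18700/8850 = e^((0.3271 − 0.0569)t) → ln(2.11299) = 0.2702·t
t = 0.74811 / 0.2702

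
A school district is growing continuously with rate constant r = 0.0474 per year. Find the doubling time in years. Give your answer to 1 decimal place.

doubling time ≈ 14.6 years

doubling time = ln(2) / |r| = 0.69315 / 0.0474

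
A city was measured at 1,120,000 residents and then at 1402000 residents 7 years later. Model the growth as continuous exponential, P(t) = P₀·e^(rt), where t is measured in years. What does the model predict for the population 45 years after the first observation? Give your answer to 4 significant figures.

r = ln(1402000/1120000) / 7 ≈ 0.032082 per year
P(45) = 1120000 · e^(0.032082·45) = 1120000 · 4.23622 ≈ 4744566.48

≈ 4,745,000 residents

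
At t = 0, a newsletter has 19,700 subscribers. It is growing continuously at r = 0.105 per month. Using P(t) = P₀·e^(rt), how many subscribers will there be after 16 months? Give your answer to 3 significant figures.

P(16) = 19700 · e^(0.105·16) = 19700 · e^(1.68)
= 19700 · 5.36556 ≈ 105701.45

≈ 106,000 subscribers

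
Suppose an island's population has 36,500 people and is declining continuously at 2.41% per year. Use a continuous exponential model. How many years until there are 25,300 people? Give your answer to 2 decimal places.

25300 = 36500 · e^(-0.0241·t)
t = ln(25300/36500) / -0.0241 = ln(0.69315) / -0.0241 = -0.36651 / -0.0241

t ≈ 15.21 years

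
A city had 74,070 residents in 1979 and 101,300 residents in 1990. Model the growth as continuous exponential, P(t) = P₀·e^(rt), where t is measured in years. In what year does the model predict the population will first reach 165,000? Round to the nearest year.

r = ln(101300/74070) / 11 = 0.31308/11 ≈ 0.028461 per year
t = ln(165000/74070) / r = 0.80093/0.028461 ≈ 28.14 years after 1979

year 2007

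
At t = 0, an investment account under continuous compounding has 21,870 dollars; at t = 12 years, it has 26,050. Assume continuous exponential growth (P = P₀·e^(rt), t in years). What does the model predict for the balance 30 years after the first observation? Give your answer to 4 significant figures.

≈ 33,860 dollars

r = ln(26050/21870) / 12 ≈ 0.014575 per year
P(30) = 21870 · e^(0.014575·30) = 21870 · 1.54845 ≈ 33864.62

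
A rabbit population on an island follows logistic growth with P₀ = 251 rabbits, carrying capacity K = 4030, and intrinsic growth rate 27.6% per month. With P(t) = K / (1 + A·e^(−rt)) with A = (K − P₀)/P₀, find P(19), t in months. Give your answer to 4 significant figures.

≈ 3,733 rabbits

A = (4030 − 251)/251 = 15.05578
P(19) = 4030 / (1 + 15.05578·e^(−0.276·19)) = 4030 / (1 + 15.05578·0.005279)
= 4030 / 1.07948 ≈ 3733.28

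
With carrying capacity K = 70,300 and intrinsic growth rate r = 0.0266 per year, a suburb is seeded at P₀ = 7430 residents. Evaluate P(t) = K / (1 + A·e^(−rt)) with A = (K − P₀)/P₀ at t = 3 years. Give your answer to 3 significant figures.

A = (70300 − 7430)/7430 = 8.46164
P(3) = 70300 / (1 + 8.46164·e^(−0.0266·3)) = 70300 / (1 + 8.46164·0.923301)
= 70300 / 8.81264 ≈ 7977.18

≈ 7,980 residents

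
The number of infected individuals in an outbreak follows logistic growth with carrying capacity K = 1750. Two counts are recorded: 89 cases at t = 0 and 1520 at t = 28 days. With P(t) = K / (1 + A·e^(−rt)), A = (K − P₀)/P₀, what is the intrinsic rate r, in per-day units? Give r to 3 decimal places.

r ≈ 0.172 per day

A = (1750 − 89)/89 = 18.66292
1520 = 1750/(1 + 18.66292·e^(−r·28)) → e^(−28r) = (1.15132 − 1)/18.66292 = 0.008108
r = −ln(0.008108)/28 = 4.81493/28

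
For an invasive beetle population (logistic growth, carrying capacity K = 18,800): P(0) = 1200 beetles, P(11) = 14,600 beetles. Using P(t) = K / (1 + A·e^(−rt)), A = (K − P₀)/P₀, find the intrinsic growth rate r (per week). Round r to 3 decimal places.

A = (18800 − 1200)/1200 = 14.66667
14600 = 18800/(1 + 14.66667·e^(−r·11)) → e^(−11r) = (1.28767 − 1)/14.66667 = 0.019614
r = −ln(0.019614)/11 = 3.93151/11

r ≈ 0.357 per week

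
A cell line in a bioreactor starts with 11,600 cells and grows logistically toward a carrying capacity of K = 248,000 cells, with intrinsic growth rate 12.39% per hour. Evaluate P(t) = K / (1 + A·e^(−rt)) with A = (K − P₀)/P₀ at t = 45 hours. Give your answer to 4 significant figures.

≈ 230,200 cells

A = (248000 − 11600)/11600 = 20.37931
P(45) = 248000 / (1 + 20.37931·e^(−0.1239·45)) = 248000 / (1 + 20.37931·0.00379)
= 248000 / 1.07723 ≈ 230220.31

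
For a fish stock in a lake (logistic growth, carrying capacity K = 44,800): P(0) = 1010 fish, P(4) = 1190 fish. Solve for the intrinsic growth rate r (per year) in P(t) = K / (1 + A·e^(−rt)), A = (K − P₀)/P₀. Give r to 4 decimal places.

A = (44800 − 1010)/1010 = 43.35644
1190 = 44800/(1 + 43.35644·e^(−r·4)) → e^(−4r) = (37.64706 − 1)/43.35644 = 0.845251
r = −ln(0.845251)/4 = 0.16812/4

r ≈ 0.0420 per year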